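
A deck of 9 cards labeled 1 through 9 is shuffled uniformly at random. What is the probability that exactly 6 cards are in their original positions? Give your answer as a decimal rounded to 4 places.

0.0005

Choose which 6 of the 9 are fixed: C(9,6) = 84 ways.
The remaining 3 must have no fixed point: D(3) = 2.
P = 84·2/362880 = 1/2160 ≈ 0.0005.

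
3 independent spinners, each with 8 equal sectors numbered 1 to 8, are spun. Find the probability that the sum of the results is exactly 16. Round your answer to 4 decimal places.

0.0820

There are 8^3 = 512 equally likely outcomes.
The number of ordered 3-tuples from {1,…,8} summing to 16 is 42.
P(sum = 16) = 42/512 = 21/256 ≈ 0.0820.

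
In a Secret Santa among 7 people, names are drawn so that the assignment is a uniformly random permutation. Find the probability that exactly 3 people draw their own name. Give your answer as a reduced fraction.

Choose which 3 of the 7 are fixed: C(7,3) = 35 ways.
The remaining 4 must have no fixed point: D(4) = 9.
P = 35·9/5040 = 1/16.

1/16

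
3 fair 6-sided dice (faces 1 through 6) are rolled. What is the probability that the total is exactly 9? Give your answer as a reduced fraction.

25/216

There are 6^3 = 216 equally likely outcomes.
The number of ordered 3-tuples from {1,…,6} summing to 9 is 25.
P(sum = 9) = 25/216.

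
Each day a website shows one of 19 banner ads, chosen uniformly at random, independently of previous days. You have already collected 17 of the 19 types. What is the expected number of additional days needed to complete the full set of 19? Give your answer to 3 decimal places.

Starting from 17 distinct types, each trial gives a new one with probability (19−i)/19 when i types are held, so the wait for the next new type is 19/(19−i).
E = 19/2 + 19/1 = 57/2 ≈ 28.500.

28.500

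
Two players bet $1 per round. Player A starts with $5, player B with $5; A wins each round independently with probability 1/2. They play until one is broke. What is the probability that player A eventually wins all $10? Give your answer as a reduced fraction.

1/2

With a fair step, P(i) = ½P(i−1) + ½P(i+1) with P(0)=0, P(10)=1 has the linear solution P(i) = i/10.
P(5) = 5/10 = 1/2.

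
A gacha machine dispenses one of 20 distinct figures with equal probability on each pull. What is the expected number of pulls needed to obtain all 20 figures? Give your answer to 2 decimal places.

71.95

After i distinct types are collected, each trial gives a new one with probability (20−i)/20, so the expected wait for the next new type is 20/(20−i).
E = 20/20 + 20/19 + 20/18 + 20/17 + 20/16 + 20/15 + 20/14 + 20/13 + 20/12 + 20/11 + 20/10 + 20/9 + 20/8 + 20/7 + 20/6 + 20/5 + 20/4 + 20/3 + 20/2 + 20/1 = 279175675/3879876 ≈ 71.95.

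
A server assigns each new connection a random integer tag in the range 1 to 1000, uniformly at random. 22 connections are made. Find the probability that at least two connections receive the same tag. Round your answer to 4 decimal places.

0.2076

It's easier to compute the probability that all 22 are distinct.
P(all distinct) = 1000/1000 · 999/1000 · ··· · 979/1000 ≈ 0.7924.
So the probability of at least one match is 1 − 0.7924 = 0.2076.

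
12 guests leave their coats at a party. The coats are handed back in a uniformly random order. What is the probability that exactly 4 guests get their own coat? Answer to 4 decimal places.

Choose which 4 of the 12 are fixed: C(12,4) = 495 ways.
The remaining 8 must have no fixed point: D(8) = 14833.
P = 495·14833/479001600 = 2119/138240 ≈ 0.0153.

0.0153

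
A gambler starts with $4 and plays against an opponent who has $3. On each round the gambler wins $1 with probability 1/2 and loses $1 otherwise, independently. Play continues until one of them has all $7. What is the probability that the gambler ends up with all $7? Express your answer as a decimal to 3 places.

With a fair step, P(i) = ½P(i−1) + ½P(i+1) with P(0)=0, P(7)=1 has the linear solution P(i) = i/7.
P(4) = 4/7 ≈ 0.571.

0.571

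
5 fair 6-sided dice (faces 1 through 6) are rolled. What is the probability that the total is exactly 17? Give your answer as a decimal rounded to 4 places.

There are 6^5 = 7776 equally likely outcomes.
The number of ordered 5-tuples from {1,…,6} summing to 17 is 780.
P(sum = 17) = 780/7776 = 65/648 ≈ 0.1003.

0.1003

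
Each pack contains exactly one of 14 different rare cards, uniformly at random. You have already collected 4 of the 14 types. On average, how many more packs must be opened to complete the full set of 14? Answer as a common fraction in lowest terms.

7381/180

Starting from 4 distinct types, each trial gives a new one with probability (14−i)/14 when i types are held, so the wait for the next new type is 14/(14−i).
E = 14/10 + 14/9 + 14/8 + 14/7 + 14/6 + 14/5 + 14/4 + 14/3 + 14/2 + 14/1 = 7381/180.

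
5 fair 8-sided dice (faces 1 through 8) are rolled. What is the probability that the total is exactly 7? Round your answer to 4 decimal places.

0.0005

There are 8^5 = 32768 equally likely outcomes.
The number of ordered 5-tuples from {1,…,8} summing to 7 is 15.
P(sum = 7) = 15/32768 ≈ 0.0005.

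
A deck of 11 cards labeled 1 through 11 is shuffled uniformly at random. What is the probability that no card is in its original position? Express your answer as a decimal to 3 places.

This is the derangement probability: permutations of 11 with no fixed point.
D(11) = 11! · (1 − 1/1! + 1/2! − ··· + (−1)^11/11!) = 14684570.
P = 14684570/39916800 = 1468457/3991680 ≈ 0.368.

0.368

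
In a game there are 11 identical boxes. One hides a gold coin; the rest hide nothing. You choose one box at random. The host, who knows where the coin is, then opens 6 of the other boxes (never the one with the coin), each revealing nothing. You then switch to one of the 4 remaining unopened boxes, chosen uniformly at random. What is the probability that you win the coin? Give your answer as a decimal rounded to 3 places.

Your original box holds the coin with probability 1/11, so the other 10 collectively hold it with probability 10/11.
The host can always find 6 empty boxes to open, so the reveals don't change that 10/11; it is now spread over the 4 remaining unopened boxes.
P(win by switching) = (10/11) · (1/4) = 5/22 ≈ 0.227.

0.227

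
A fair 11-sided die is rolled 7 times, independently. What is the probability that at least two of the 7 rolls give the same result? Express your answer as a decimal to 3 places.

P(all 7 different) = 11/11 · 10/11 · ··· · 5/11 ≈ 0.085.
P(at least two equal) = 1 − 0.085 = 0.915.

0.915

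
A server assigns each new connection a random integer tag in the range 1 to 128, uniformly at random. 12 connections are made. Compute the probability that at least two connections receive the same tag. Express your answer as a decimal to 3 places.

0.412

It's easier to compute the probability that all 12 are distinct.
P(all distinct) = 128/128 · 127/128 · ··· · 117/128 ≈ 0.588.
So the probability of at least one match is 1 − 0.588 = 0.412.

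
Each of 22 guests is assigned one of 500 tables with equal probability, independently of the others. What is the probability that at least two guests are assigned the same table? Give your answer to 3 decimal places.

It's easier to compute the probability that all 22 are distinct.
P(all distinct) = 500/500 · 499/500 · ··· · 479/500 ≈ 0.626.
So the probability of at least one match is 1 − 0.626 = 0.374.

0.374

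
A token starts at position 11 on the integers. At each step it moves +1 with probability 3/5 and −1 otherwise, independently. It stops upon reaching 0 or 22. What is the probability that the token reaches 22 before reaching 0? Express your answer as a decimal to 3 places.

0.989

Let r = q/p = (2/5)/(3/5) = 2/3. The recurrence P(i) = p·P(i+1) + q·P(i−1) with P(0)=0, P(22)=1 gives P(i) = (1 − r^i)/(1 − r^22).
P(11) = (1 − (2/3)^11) / (1 − (2/3)^22) = 177147/179195 ≈ 0.989.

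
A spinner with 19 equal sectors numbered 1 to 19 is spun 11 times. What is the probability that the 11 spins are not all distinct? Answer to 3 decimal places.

P(all 11 different) = 19/19 · 18/19 · ··· · 9/19 ≈ 0.026.
P(at least two equal) = 1 − 0.026 = 0.974.

0.974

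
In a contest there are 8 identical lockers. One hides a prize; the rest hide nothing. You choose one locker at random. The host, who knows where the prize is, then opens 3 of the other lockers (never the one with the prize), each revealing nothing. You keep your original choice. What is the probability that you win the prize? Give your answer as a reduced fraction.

1/8

The host can always open 3 empty lockers regardless of your choice, so the reveals give no information about your original locker.
P(win by staying) = 1/8.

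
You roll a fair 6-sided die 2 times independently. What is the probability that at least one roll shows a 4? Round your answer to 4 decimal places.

P(no roll shows a 4) = (5/6)^2 ≈ 0.6944.
P(at least one) = 1 − 0.6944 = 0.3056.

0.3056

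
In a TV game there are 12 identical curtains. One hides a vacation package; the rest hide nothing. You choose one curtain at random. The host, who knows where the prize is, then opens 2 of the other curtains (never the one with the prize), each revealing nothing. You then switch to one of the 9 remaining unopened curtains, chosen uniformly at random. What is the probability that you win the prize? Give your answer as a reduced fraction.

11/108

Your original curtain holds the prize with probability 1/12, so the other 11 collectively hold it with probability 11/12.
The host can always find 2 empty curtains to open, so the reveals don't change that 11/12; it is now spread over the 9 remaining unopened curtains.
P(win by switching) = (11/12) · (1/9) = 11/108.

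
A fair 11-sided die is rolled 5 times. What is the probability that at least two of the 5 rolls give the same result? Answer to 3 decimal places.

P(all 5 different) = 11/11 · 10/11 · ··· · 7/11 ≈ 0.344.
P(at least two equal) = 1 − 0.344 = 0.656.

0.656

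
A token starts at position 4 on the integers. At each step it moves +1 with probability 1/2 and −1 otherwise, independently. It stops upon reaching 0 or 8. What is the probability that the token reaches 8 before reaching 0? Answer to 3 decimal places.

0.500

With a fair step, P(i) = ½P(i−1) + ½P(i+1) with P(0)=0, P(8)=1 has the linear solution P(i) = i/8.
P(4) = 4/8 = 1/2 ≈ 0.500.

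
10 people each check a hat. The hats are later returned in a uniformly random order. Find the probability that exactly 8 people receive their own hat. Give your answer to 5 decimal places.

0.00001

Choose which 8 of the 10 are fixed: C(10,8) = 45 ways.
The remaining 2 must have no fixed point: D(2) = 1.
P = 45·1/3628800 = 1/80640 ≈ 0.00001.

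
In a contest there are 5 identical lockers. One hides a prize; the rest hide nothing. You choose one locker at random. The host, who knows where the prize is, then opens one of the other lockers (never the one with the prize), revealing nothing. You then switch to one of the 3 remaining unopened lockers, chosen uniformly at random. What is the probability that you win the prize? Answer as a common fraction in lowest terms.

Your original locker holds the prize with probability 1/5, so the other 4 collectively hold it with probability 4/5.
The host can always find an empty locker to open, so this doesn't change that 4/5; it is now spread over the 3 remaining unopened lockers.
P(win by switching) = (4/5) · (1/3) = 4/15.

4/15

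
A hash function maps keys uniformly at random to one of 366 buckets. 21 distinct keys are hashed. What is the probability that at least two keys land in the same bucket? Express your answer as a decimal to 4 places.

It's easier to compute the probability that all 21 are distinct.
P(all distinct) = 366/366 · 365/366 · ··· · 346/366 ≈ 0.5572.
So the probability of at least one match is 1 − 0.5572 = 0.4428.

0.4428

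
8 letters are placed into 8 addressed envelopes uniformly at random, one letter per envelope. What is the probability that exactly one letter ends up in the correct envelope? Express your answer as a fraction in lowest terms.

103/280

Choose which one is fixed: C(8,1) = 8 ways.
The remaining 7 must have no fixed point: D(7) = 1854.
P = 8·1854/40320 = 103/280.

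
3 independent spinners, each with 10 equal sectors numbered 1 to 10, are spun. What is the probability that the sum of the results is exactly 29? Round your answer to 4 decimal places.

There are 10^3 = 1000 equally likely outcomes.
The number of ordered 3-tuples from {1,…,10} summing to 29 is 3.
P(sum = 29) = 3/1000 ≈ 0.0030.

0.0030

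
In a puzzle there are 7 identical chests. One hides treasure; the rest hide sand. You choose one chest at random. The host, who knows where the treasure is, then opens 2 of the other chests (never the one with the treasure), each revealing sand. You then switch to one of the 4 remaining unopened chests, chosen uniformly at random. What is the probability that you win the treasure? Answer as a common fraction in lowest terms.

Your original chest holds the treasure with probability 1/7, so the other 6 collectively hold it with probability 6/7.
The host can always find 2 empty chests to open, so the reveals don't change that 6/7; it is now spread over the 4 remaining unopened chests.
P(win by switching) = (6/7) · (1/4) = 3/14.

3/14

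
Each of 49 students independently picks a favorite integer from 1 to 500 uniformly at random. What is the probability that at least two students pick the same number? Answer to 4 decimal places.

0.9121

It's easier to compute the probability that all 49 are distinct.
P(all distinct) = 500/500 · 499/500 · ··· · 452/500 ≈ 0.0879.
So the probability of at least one match is 1 − 0.0879 = 0.9121.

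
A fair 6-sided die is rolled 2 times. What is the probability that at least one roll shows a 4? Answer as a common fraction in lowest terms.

P(no roll shows a 4) = (5/6)^2 = 25/36.
P(at least one) = 1 − 25/36 = 11/36.

11/36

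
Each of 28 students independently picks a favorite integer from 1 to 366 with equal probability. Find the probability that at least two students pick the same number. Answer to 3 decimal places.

It's easier to compute the probability that all 28 are distinct.
P(all distinct) = 366/366 · 365/366 · ··· · 339/366 ≈ 0.347.
So the probability of at least one match is 1 − 0.347 = 0.653.

0.653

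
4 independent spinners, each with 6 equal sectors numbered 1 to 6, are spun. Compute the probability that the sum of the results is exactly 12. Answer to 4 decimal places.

There are 6^4 = 1296 equally likely outcomes.
The number of ordered 4-tuples from {1,…,6} summing to 12 is 125.
P(sum = 12) = 125/1296 ≈ 0.0965.

0.0965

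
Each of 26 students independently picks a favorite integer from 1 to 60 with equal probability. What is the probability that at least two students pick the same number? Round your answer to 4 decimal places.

0.9983

It's easier to compute the probability that all 26 are distinct.
P(all distinct) = 60/60 · 59/60 · ··· · 35/60 ≈ 0.0017.
So the probability of at least one match is 1 − 0.0017 = 0.9983.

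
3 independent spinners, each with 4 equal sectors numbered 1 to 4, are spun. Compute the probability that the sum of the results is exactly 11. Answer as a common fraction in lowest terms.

3/64

There are 4^3 = 64 equally likely outcomes.
The number of ordered 3-tuples from {1,…,4} summing to 11 is 3.
P(sum = 11) = 3/64.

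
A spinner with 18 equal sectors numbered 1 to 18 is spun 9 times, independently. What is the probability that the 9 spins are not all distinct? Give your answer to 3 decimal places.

P(all 9 different) = 18/18 · 17/18 · ··· · 10/18 ≈ 0.089.
P(at least two equal) = 1 − 0.089 = 0.911.

0.911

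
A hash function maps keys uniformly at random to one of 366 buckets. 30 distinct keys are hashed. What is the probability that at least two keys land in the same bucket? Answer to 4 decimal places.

0.7053

It's easier to compute the probability that all 30 are distinct.
P(all distinct) = 366/366 · 365/366 · ··· · 337/366 ≈ 0.2947.
So the probability of at least one match is 1 − 0.2947 = 0.7053.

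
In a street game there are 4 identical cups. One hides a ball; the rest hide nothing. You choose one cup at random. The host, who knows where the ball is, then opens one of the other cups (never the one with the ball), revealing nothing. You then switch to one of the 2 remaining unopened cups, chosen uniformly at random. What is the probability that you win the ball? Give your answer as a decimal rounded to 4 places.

Your original cup holds the ball with probability 1/4, so the other 3 collectively hold it with probability 3/4.
The host can always find an empty cup to open, so this doesn't change that 3/4; it is now spread over the 2 remaining unopened cups.
P(win by switching) = (3/4) · (1/2) = 3/8 ≈ 0.3750.

0.3750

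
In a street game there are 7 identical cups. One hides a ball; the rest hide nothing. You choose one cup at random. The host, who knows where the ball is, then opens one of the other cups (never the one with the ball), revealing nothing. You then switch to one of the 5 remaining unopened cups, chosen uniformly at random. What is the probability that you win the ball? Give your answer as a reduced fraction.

6/35

Your original cup holds the ball with probability 1/7, so the other 6 collectively hold it with probability 6/7.
The host can always find an empty cup to open, so this doesn't change that 6/7; it is now spread over the 5 remaining unopened cups.
P(win by switching) = (6/7) · (1/5) = 6/35.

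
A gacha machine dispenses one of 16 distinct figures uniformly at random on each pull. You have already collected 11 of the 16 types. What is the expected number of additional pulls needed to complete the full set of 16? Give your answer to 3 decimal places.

Starting from 11 distinct types, each trial gives a new one with probability (16−i)/16 when i types are held, so the wait for the next new type is 16/(16−i).
E = 16/5 + 16/4 + 16/3 + 16/2 + 16/1 = 548/15 ≈ 36.533.

36.533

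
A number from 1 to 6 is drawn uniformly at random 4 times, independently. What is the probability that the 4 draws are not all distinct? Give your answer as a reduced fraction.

13/18

P(all 4 different) = 6/6 · 5/6 · ··· · 3/6 = 5/18.
P(at least two equal) = 1 − 5/18 = 13/18.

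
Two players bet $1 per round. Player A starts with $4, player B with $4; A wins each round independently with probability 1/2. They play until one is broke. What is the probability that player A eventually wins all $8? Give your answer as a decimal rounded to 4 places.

With a fair step, P(i) = ½P(i−1) + ½P(i+1) with P(0)=0, P(8)=1 has the linear solution P(i) = i/8.
P(4) = 4/8 = 1/2 ≈ 0.5000.

0.5000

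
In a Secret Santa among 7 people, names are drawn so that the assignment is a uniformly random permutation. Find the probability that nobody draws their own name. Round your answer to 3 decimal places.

This is the derangement probability: permutations of 7 with no fixed point.
D(7) = 7! · (1 − 1/1! + 1/2! − ··· + (−1)^7/7!) = 1854.
P = 1854/5040 = 103/280 ≈ 0.368.

0.368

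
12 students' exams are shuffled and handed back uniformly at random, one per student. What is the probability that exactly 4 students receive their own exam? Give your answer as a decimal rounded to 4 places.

0.0153

Choose which 4 of the 12 are fixed: C(12,4) = 495 ways.
The remaining 8 must have no fixed point: D(8) = 14833.
P = 495·14833/479001600 = 2119/138240 ≈ 0.0153.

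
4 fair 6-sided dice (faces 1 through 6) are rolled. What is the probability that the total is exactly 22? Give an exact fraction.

There are 6^4 = 1296 equally likely outcomes.
The number of ordered 4-tuples from {1,…,6} summing to 22 is 10.
P(sum = 22) = 10/1296 = 5/648.

5/648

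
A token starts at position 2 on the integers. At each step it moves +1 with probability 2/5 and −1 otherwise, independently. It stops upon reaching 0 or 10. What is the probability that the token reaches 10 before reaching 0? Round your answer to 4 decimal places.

Let r = q/p = (3/5)/(2/5) = 3/2. The recurrence P(i) = p·P(i+1) + q·P(i−1) with P(0)=0, P(10)=1 gives P(i) = (1 − r^i)/(1 − r^10).
P(2) = (1 − (3/2)^2) / (1 − (3/2)^10) = 256/11605 ≈ 0.0221.

0.0221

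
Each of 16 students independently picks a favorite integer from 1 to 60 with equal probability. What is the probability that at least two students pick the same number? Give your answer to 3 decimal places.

It's easier to compute the probability that all 16 are distinct.
P(all distinct) = 60/60 · 59/60 · ··· · 45/60 ≈ 0.111.
So the probability of at least one match is 1 − 0.111 = 0.889.

0.889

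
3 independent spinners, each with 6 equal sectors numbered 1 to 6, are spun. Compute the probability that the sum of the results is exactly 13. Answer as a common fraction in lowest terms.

7/72

There are 6^3 = 216 equally likely outcomes.
The number of ordered 3-tuples from {1,…,6} summing to 13 is 21.
P(sum = 13) = 21/216 = 7/72.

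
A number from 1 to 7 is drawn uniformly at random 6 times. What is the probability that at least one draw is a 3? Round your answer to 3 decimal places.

0.603

P(no draw is a 3) = (6/7)^6 ≈ 0.397.
P(at least one) = 1 − 0.397 = 0.603.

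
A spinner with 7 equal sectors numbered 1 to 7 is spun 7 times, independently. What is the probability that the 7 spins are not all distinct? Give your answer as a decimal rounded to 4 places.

P(all 7 different) = 7/7 · 6/7 · ··· · 1/7 ≈ 0.0061.
P(at least two equal) = 1 − 0.0061 = 0.9939.

0.9939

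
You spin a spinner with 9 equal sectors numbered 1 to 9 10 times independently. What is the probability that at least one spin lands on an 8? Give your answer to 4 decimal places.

0.6921

P(no spin lands on an 8) = (8/9)^10 ≈ 0.3079.
P(at least one) = 1 − 0.3079 = 0.6921.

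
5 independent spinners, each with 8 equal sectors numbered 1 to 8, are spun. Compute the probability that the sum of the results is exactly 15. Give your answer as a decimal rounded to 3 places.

0.028

There are 8^5 = 32768 equally likely outcomes.
The number of ordered 5-tuples from {1,…,8} summing to 15 is 926.
P(sum = 15) = 926/32768 = 463/16384 ≈ 0.028.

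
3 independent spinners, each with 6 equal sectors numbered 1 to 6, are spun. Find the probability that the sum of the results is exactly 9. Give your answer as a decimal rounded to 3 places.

0.116

There are 6^3 = 216 equally likely outcomes.
The number of ordered 3-tuples from {1,…,6} summing to 9 is 25.
P(sum = 9) = 25/216 ≈ 0.116.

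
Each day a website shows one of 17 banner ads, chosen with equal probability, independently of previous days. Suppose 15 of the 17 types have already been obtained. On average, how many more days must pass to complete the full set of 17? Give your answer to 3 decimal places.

25.500

Starting from 15 distinct types, each trial gives a new one with probability (17−i)/17 when i types are held, so the wait for the next new type is 17/(17−i).
E = 17/2 + 17/1 = 51/2 ≈ 25.500.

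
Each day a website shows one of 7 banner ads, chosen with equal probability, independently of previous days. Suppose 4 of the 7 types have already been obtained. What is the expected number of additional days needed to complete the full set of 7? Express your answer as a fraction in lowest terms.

Starting from 4 distinct types, each trial gives a new one with probability (7−i)/7 when i types are held, so the wait for the next new type is 7/(7−i).
E = 7/3 + 7/2 + 7/1 = 77/6.

77/6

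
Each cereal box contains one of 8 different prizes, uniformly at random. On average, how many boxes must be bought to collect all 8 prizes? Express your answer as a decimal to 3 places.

After i distinct types are collected, each trial gives a new one with probability (8−i)/8, so the expected wait for the next new type is 8/(8−i).
E = 8/8 + 8/7 + 8/6 + 8/5 + 8/4 + 8/3 + 8/2 + 8/1 = 761/35 ≈ 21.743.

21.743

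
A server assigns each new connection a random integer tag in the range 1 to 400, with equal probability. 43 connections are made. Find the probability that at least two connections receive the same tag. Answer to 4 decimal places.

0.9039

It's easier to compute the probability that all 43 are distinct.
P(all distinct) = 400/400 · 399/400 · ··· · 358/400 ≈ 0.0961.
So the probability of at least one match is 1 − 0.0961 = 0.9039.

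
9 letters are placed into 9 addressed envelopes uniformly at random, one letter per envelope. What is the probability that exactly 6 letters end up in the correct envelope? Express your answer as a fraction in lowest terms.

1/2160

Choose which 6 of the 9 are fixed: C(9,6) = 84 ways.
The remaining 3 must have no fixed point: D(3) = 2.
P = 84·2/362880 = 1/2160.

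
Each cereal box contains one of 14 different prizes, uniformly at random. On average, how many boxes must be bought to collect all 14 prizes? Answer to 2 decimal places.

45.52

After i distinct types are collected, each trial gives a new one with probability (14−i)/14, so the expected wait for the next new type is 14/(14−i).
E = 14/14 + 14/13 + 14/12 + 14/11 + 14/10 + 14/9 + 14/8 + 14/7 + 14/6 + 14/5 + 14/4 + 14/3 + 14/2 + 14/1 = 1171733/25740 ≈ 45.52.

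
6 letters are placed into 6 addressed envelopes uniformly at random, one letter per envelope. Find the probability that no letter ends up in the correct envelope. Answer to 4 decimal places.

0.3681

This is the derangement probability: permutations of 6 with no fixed point.
D(6) = 6! · (1 − 1/1! + 1/2! − ··· + (−1)^6/6!) = 265.
P = 265/720 = 53/144 ≈ 0.3681.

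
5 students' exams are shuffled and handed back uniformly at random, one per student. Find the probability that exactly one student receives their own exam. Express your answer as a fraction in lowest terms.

3/8

Choose which one is fixed: C(5,1) = 5 ways.
The remaining 4 must have no fixed point: D(4) = 9.
P = 5·9/120 = 3/8.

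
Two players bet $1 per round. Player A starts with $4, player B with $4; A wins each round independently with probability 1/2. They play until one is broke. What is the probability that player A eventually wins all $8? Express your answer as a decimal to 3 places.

0.500

With a fair step, P(i) = ½P(i−1) + ½P(i+1) with P(0)=0, P(8)=1 has the linear solution P(i) = i/8.
P(4) = 4/8 = 1/2 ≈ 0.500.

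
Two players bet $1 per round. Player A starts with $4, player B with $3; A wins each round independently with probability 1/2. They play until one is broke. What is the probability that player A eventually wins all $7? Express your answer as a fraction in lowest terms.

4/7

With a fair step, P(i) = ½P(i−1) + ½P(i+1) with P(0)=0, P(7)=1 has the linear solution P(i) = i/7.
P(4) = 4/7.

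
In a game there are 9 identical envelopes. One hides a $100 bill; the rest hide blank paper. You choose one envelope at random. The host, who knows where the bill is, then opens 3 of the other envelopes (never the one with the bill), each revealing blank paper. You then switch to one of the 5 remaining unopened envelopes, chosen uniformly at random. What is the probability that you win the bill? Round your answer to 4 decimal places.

Your original envelope holds the bill with probability 1/9, so the other 8 collectively hold it with probability 8/9.
The host can always find 3 empty envelopes to open, so the reveals don't change that 8/9; it is now spread over the 5 remaining unopened envelopes.
P(win by switching) = (8/9) · (1/5) = 8/45 ≈ 0.1778.

0.1778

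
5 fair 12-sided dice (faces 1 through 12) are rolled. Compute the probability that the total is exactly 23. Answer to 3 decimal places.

There are 12^5 = 248832 equally likely outcomes.
The number of ordered 5-tuples from {1,…,12} summing to 23 is 6265.
P(sum = 23) = 6265/248832 ≈ 0.025.

0.025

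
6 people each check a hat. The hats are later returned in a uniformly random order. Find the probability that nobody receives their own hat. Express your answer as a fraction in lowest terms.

This is the derangement probability: permutations of 6 with no fixed point.
D(6) = 6! · (1 − 1/1! + 1/2! − ··· + (−1)^6/6!) = 265.
P = 265/720 = 53/144.

53/144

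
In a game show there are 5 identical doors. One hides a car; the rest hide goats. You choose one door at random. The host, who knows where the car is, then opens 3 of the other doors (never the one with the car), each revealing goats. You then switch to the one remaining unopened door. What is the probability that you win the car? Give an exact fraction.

Your original door holds the car with probability 1/5, so the other 4 collectively hold it with probability 4/5.
The host can always find 3 empty doors to open, so the reveals don't change that 4/5; it is now spread over the 1 remaining unopened door.
P(win by switching) = (4/5) · (1/1) = 4/5.

4/5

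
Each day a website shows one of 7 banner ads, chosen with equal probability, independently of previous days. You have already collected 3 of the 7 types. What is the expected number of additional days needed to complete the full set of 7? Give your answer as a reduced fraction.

175/12

Starting from 3 distinct types, each trial gives a new one with probability (7−i)/7 when i types are held, so the wait for the next new type is 7/(7−i).
E = 7/4 + 7/3 + 7/2 + 7/1 = 175/12.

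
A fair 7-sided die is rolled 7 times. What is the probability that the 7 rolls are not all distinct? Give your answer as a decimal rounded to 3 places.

P(all 7 different) = 7/7 · 6/7 · ··· · 1/7 ≈ 0.006.
P(at least two equal) = 1 − 0.006 = 0.994.

0.994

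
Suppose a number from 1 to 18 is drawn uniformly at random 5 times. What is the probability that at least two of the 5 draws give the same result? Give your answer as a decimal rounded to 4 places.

0.4559

P(all 5 different) = 18/18 · 17/18 · ··· · 14/18 ≈ 0.5441.
P(at least two equal) = 1 − 0.5441 = 0.4559.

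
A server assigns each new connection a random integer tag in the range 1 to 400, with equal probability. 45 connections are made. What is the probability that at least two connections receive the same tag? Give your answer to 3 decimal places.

0.924

It's easier to compute the probability that all 45 are distinct.
P(all distinct) = 400/400 · 399/400 · ··· · 356/400 ≈ 0.076.
So the probability of at least one match is 1 − 0.076 = 0.924.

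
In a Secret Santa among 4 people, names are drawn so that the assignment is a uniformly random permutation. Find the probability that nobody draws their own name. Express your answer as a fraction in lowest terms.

3/8

This is the derangement probability: permutations of 4 with no fixed point.
D(4) = 4! · (1 − 1/1! + 1/2! − ··· + (−1)^4/4!) = 9.
P = 9/24 = 3/8.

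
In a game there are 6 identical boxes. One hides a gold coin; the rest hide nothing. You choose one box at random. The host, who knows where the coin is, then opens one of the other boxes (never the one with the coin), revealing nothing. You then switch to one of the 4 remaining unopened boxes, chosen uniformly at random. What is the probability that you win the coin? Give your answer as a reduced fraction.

5/24

Your original box holds the coin with probability 1/6, so the other 5 collectively hold it with probability 5/6.
The host can always find an empty box to open, so this doesn't change that 5/6; it is now spread over the 4 remaining unopened boxes.
P(win by switching) = (5/6) · (1/4) = 5/24.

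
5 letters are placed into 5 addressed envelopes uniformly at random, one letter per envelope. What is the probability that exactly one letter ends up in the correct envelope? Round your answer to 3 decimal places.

Choose which one is fixed: C(5,1) = 5 ways.
The remaining 4 must have no fixed point: D(4) = 9.
P = 5·9/120 = 3/8 ≈ 0.375.

0.375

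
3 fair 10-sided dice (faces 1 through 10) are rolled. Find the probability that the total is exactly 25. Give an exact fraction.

There are 10^3 = 1000 equally likely outcomes.
The number of ordered 3-tuples from {1,…,10} summing to 25 is 21.
P(sum = 25) = 21/1000.

21/1000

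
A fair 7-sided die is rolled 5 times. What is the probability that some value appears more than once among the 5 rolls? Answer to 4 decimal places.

0.8501

P(all 5 different) = 7/7 · 6/7 · ··· · 3/7 ≈ 0.1499.
P(at least two equal) = 1 − 0.1499 = 0.8501.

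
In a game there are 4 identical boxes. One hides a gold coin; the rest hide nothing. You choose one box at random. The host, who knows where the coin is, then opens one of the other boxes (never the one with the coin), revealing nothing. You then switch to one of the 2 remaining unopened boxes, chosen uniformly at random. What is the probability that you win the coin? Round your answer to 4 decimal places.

Your original box holds the coin with probability 1/4, so the other 3 collectively hold it with probability 3/4.
The host can always find an empty box to open, so this doesn't change that 3/4; it is now spread over the 2 remaining unopened boxes.
P(win by switching) = (3/4) · (1/2) = 3/8 ≈ 0.3750.

0.3750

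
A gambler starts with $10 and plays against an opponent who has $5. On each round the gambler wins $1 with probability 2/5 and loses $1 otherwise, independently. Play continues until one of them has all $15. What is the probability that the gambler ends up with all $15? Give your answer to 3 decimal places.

0.130

Let r = q/p = (3/5)/(2/5) = 3/2. The recurrence P(i) = p·P(i+1) + q·P(i−1) with P(0)=0, P(15)=1 gives P(i) = (1 − r^i)/(1 − r^15).
P(10) = (1 − (3/2)^10) / (1 − (3/2)^15) = 8800/67849 ≈ 0.130.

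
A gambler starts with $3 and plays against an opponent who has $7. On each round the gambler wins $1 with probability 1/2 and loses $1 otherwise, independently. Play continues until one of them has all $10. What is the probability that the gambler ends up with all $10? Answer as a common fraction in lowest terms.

3/10

With a fair step, P(i) = ½P(i−1) + ½P(i+1) with P(0)=0, P(10)=1 has the linear solution P(i) = i/10.
P(3) = 3/10.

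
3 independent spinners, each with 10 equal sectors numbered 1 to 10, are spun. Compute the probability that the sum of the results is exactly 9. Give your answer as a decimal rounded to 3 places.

0.028

There are 10^3 = 1000 equally likely outcomes.
The number of ordered 3-tuples from {1,…,10} summing to 9 is 28.
P(sum = 9) = 28/1000 = 7/250 ≈ 0.028.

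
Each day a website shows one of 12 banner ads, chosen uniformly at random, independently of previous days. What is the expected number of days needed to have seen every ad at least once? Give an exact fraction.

86021/2310

After i distinct types are collected, each trial gives a new one with probability (12−i)/12, so the expected wait for the next new type is 12/(12−i).
E = 12/12 + 12/11 + 12/10 + 12/9 + 12/8 + 12/7 + 12/6 + 12/5 + 12/4 + 12/3 + 12/2 + 12/1 = 86021/2310.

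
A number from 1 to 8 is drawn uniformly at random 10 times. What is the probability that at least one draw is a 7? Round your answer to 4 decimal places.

P(no draw is a 7) = (7/8)^10 ≈ 0.2631.
P(at least one) = 1 − 0.2631 = 0.7369.

0.7369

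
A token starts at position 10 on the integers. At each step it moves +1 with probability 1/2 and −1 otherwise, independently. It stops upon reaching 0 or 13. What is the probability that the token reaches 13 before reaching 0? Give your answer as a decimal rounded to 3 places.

0.769

With a fair step, P(i) = ½P(i−1) + ½P(i+1) with P(0)=0, P(13)=1 has the linear solution P(i) = i/13.
P(10) = 10/13 ≈ 0.769.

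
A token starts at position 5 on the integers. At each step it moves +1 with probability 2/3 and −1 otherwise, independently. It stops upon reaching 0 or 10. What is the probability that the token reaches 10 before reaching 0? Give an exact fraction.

Let r = q/p = (1/3)/(2/3) = 1/2. The recurrence P(i) = p·P(i+1) + q·P(i−1) with P(0)=0, P(10)=1 gives P(i) = (1 − r^i)/(1 − r^10).
P(5) = (1 − (1/2)^5) / (1 − (1/2)^10) = 32/33.

32/33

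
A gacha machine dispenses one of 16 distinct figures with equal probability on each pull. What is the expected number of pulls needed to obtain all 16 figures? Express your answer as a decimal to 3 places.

54.092

After i distinct types are collected, each trial gives a new one with probability (16−i)/16, so the expected wait for the next new type is 16/(16−i).
E = 16/16 + 16/15 + 16/14 + 16/13 + 16/12 + 16/11 + 16/10 + 16/9 + 16/8 + 16/7 + 16/6 + 16/5 + 16/4 + 16/3 + 16/2 + 16/1 = 2436559/45045 ≈ 54.092.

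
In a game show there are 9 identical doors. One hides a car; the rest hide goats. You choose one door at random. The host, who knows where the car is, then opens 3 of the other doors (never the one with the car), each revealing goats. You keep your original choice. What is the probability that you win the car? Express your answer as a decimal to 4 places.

The host can always open 3 empty doors regardless of your choice, so the reveals give no information about your original door.
P(win by staying) = 1/9 ≈ 0.1111.

0.1111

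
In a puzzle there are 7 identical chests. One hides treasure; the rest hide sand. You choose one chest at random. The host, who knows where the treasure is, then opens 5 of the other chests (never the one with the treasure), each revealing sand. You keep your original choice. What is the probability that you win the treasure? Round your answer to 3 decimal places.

0.143

The host can always open 5 empty chests regardless of your choice, so the reveals give no information about your original chest.
P(win by staying) = 1/7 ≈ 0.143.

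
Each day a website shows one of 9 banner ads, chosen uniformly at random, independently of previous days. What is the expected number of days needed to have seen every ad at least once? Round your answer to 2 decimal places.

25.46

After i distinct types are collected, each trial gives a new one with probability (9−i)/9, so the expected wait for the next new type is 9/(9−i).
E = 9/9 + 9/8 + 9/7 + 9/6 + 9/5 + 9/4 + 9/3 + 9/2 + 9/1 = 7129/280 ≈ 25.46.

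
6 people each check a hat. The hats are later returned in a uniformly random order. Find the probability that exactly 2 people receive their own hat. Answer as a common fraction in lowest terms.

Choose which 2 of the 6 are fixed: C(6,2) = 15 ways.
The remaining 4 must have no fixed point: D(4) = 9.
P = 15·9/720 = 3/16.

3/16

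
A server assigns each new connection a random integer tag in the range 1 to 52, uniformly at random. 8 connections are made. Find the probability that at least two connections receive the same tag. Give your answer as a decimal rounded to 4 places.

0.4324

It's easier to compute the probability that all 8 are distinct.
P(all distinct) = 52/52 · 51/52 · ··· · 45/52 ≈ 0.5676.
So the probability of at least one match is 1 − 0.5676 = 0.4324.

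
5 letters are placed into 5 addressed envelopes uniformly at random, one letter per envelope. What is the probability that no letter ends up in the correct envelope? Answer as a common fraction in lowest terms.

11/30

This is the derangement probability: permutations of 5 with no fixed point.
D(5) = 5! · (1 − 1/1! + 1/2! − ··· + (−1)^5/5!) = 44.
P = 44/120 = 11/30.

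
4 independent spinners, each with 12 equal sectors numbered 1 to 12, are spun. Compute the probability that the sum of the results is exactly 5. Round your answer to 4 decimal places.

0.0002

There are 12^4 = 20736 equally likely outcomes.
The number of ordered 4-tuples from {1,…,12} summing to 5 is 4.
P(sum = 5) = 4/20736 = 1/5184 ≈ 0.0002.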